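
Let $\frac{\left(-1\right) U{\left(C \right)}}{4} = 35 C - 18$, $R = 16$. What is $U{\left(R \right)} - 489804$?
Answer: $-491972$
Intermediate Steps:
$U{\left(C \right)} = 72 - 140 C$ ($U{\left(C \right)} = - 4 \left(35 C - 18\right) = - 4 \left(-18 + 35 C\right) = 72 - 140 C$)
$U{\left(R \right)} - 489804 = \left(72 - 2240\right) - 489804 = -2168 - 489804 = -491972$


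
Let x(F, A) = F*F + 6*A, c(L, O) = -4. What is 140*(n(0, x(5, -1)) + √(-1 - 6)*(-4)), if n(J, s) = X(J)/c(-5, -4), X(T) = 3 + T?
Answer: -105 - 560*I*√7 ≈ -105.0 - 1481.6*I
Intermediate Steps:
x(F, A) = F² + 6*A
n(J, s) = -¾ - J/4 (n(J, s) = (3 + J)/(-4) = (3 + J)*(-¼) = -¾ - J/4)
140*(n(0, x(5, -1)) + √(-1 - 6)*(-4)) = 140*((-¾ - ¼*0) + √(-1 - 6)*(-4)) = 140*((-¾ + 0) + √(-7)*(-4)) = 140*(-¾ + (I*√7)*(-4)) = 140*(-¾ - 4*I*√7) = -105 - 560*I*√7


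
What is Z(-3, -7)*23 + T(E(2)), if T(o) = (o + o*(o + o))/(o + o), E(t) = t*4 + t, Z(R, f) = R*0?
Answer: 21/2 ≈ 10.500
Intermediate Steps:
Z(R, f) = 0
E(t) = 5*t (E(t) = 4*t + t = 5*t)
T(o) = (o + 2*o²)/(2*o) (T(o) = (o + o*(2*o))/((2*o)) = (o + 2*o²)*(1/(2*o)) = (o + 2*o²)/(2*o))
Z(-3, -7)*23 + T(E(2)) = 0*23 + (½ + 5*2) = 0 + (½ + 10) = 0 + 21/2 = 21/2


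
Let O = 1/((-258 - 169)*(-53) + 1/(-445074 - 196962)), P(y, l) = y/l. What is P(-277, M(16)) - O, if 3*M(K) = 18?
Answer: -4024790782271/87179500290 ≈ -46.167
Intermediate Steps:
M(K) = 6 (M(K) = (1/3)*18 = 6)
O = 642036/14529916715 (O = 1/(-427*(-53) + 1/(-642036)) = 1/(22631 - 1/642036) = 1/(14529916715/642036) = 642036/14529916715 ≈ 4.4187e-5)
P(-277, M(16)) - O = -277/6 - 1*642036/14529916715 = -277*1/6 - 642036/14529916715 = -277/6 - 642036/14529916715 = -4024790782271/87179500290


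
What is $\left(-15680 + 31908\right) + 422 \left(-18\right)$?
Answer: $8632$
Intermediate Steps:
$\left(-15680 + 31908\right) + 422 \left(-18\right) = 16228 - 7596 = 8632$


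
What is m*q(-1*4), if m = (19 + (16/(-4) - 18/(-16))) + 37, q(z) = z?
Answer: -425/2 ≈ -212.50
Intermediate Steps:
m = 425/8 (m = (19 + (16*(-¼) - 18*(-1/16))) + 37 = (19 + (-4 + 9/8)) + 37 = (19 - 23/8) + 37 = 129/8 + 37 = 425/8 ≈ 53.125)
m*q(-1*4) = 425*(-1*4)/8 = (425/8)*(-4) = -425/2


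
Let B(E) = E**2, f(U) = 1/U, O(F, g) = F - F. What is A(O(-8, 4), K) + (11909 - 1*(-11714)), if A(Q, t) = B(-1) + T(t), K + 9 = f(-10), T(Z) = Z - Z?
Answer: 23624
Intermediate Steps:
O(F, g) = 0
T(Z) = 0
K = -91/10 (K = -9 + 1/(-10) = -9 - 1/10 = -91/10 ≈ -9.1000)
A(Q, t) = 1 (A(Q, t) = (-1)**2 + 0 = 1 + 0 = 1)
A(O(-8, 4), K) + (11909 - 1*(-11714)) = 1 + (11909 - 1*(-11714)) = 1 + (11909 + 11714) = 1 + 23623 = 23624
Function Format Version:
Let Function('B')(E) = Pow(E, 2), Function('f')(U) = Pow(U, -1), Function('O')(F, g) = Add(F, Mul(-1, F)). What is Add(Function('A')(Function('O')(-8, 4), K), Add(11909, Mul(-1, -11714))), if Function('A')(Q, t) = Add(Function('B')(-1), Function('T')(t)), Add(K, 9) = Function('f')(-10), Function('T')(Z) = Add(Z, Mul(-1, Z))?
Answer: 23624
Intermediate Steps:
Function('O')(F, g) = 0
Function('T')(Z) = 0
K = Rational(-91, 10) (K = Add(-9, Pow(-10, -1)) = Add(-9, Rational(-1, 10)) = Rational(-91, 10) ≈ -9.1000)
Function('A')(Q, t) = 1 (Function('A')(Q, t) = Add(Pow(-1, 2), 0) = Add(1, 0) = 1)
Add(Function('A')(Function('O')(-8, 4), K), Add(11909, Mul(-1, -11714))) = Add(1, Add(11909, Mul(-1, -11714))) = Add(1, Add(11909, 11714)) = Add(1, 23623) = 23624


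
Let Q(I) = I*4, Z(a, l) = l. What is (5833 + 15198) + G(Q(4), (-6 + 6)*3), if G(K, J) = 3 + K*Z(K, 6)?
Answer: 21130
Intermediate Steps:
Q(I) = 4*I
G(K, J) = 3 + 6*K (G(K, J) = 3 + K*6 = 3 + 6*K)
(5833 + 15198) + G(Q(4), (-6 + 6)*3) = (5833 + 15198) + (3 + 6*(4*4)) = 21031 + (3 + 6*16) = 21031 + (3 + 96) = 21031 + 99 = 21130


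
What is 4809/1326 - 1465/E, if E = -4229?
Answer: 7426617/1869218 ≈ 3.9731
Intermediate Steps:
4809/1326 - 1465/E = 4809/1326 - 1465/(-4229) = 4809*(1/1326) - 1465*(-1/4229) = 1603/442 + 1465/4229 = 7426617/1869218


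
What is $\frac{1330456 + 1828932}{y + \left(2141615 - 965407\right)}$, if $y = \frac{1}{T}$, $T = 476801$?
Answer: $\frac{1506399357788}{560817150609} \approx 2.6861$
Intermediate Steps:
$y = \frac{1}{476801} \approx 2.0973 \cdot 10^{-6}$
$\frac{1330456 + 1828932}{y + \left(2141615 - 965407\right)} = \frac{1330456 + 1828932}{\frac{1}{476801} + \left(2141615 - 965407\right)} = \frac{3159388}{\frac{1}{476801} + 1176208} = \frac{3159388}{\frac{560817150609}{476801}} = 3159388 \cdot \frac{476801}{560817150609} = \frac{1506399357788}{560817150609}$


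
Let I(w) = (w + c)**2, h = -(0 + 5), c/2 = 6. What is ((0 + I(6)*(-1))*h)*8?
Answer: 12960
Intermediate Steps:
c = 12 (c = 2*6 = 12)
h = -5 (h = -1*5 = -5)
I(w) = (12 + w)**2 (I(w) = (w + 12)**2 = (12 + w)**2)
((0 + I(6)*(-1))*h)*8 = ((0 + (12 + 6)**2*(-1))*(-5))*8 = ((0 + 18**2*(-1))*(-5))*8 = ((0 + 324*(-1))*(-5))*8 = ((0 - 324)*(-5))*8 = -324*(-5)*8 = 1620*8 = 12960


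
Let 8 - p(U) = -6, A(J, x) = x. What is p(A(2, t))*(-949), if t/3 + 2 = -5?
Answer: -13286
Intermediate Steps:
t = -21 (t = -6 + 3*(-5) = -6 - 15 = -21)
p(U) = 14 (p(U) = 8 - 1*(-6) = 8 + 6 = 14)
p(A(2, t))*(-949) = 14*(-949) = -13286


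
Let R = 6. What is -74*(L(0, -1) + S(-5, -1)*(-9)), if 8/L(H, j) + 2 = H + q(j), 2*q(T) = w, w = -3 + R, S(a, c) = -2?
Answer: -148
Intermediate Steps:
w = 3 (w = -3 + 6 = 3)
q(T) = 3/2 (q(T) = (½)*3 = 3/2)
L(H, j) = 8/(-½ + H) (L(H, j) = 8/(-2 + (H + 3/2)) = 8/(-2 + (3/2 + H)) = 8/(-½ + H))
-74*(L(0, -1) + S(-5, -1)*(-9)) = -74*(16/(-1 + 2*0) - 2*(-9)) = -74*(16/(-1 + 0) + 18) = -74*(16/(-1) + 18) = -74*(16*(-1) + 18) = -74*(-16 + 18) = -74*2 = -148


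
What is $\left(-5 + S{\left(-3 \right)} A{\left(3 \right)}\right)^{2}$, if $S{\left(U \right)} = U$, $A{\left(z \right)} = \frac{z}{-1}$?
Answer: $16$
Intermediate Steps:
$A{\left(z \right)} = - z$ ($A{\left(z \right)} = z \left(-1\right) = - z$)
$\left(-5 + S{\left(-3 \right)} A{\left(3 \right)}\right)^{2} = \left(-5 - 3 \left(\left(-1\right) 3\right)\right)^{2} = \left(-5 - -9\right)^{2} = \left(-5 + 9\right)^{2} = 4^{2} = 16$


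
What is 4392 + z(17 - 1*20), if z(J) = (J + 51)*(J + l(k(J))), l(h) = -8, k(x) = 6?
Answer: 3864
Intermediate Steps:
z(J) = (-8 + J)*(51 + J) (z(J) = (J + 51)*(J - 8) = (51 + J)*(-8 + J) = (-8 + J)*(51 + J))
4392 + z(17 - 1*20) = 4392 + (-408 + (17 - 1*20)² + 43*(17 - 1*20)) = 4392 + (-408 + (17 - 20)² + 43*(17 - 20)) = 4392 + (-408 + (-3)² + 43*(-3)) = 4392 + (-408 + 9 - 129) = 4392 - 528 = 3864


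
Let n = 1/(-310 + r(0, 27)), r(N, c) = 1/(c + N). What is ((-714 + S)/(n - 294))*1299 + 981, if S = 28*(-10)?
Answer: 4406622089/820171 ≈ 5372.8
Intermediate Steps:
S = -280
r(N, c) = 1/(N + c)
n = -27/8369 (n = 1/(-310 + 1/(0 + 27)) = 1/(-310 + 1/27) = 1/(-8369/27) = -27/8369 ≈ -0.0032262)
((-714 + S)/(n - 294))*1299 + 981 = ((-714 - 280)/(-27/8369 - 294))*1299 + 981 = -994/(-2460513/8369)*1299 + 981 = -994*(-8369/2460513)*1299 + 981 = (8318786/2460513)*1299 + 981 = 3602034338/820171 + 981 = 4406622089/820171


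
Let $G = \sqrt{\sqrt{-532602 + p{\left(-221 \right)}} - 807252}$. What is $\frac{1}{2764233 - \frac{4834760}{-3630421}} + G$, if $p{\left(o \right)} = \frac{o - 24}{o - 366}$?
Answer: $\frac{3630421}{10035334366853} + \frac{\sqrt{-278154014388 + 587 i \sqrt{183517994723}}}{587} \approx 0.40613 + 898.47 i$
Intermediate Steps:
$p{\left(o \right)} = \frac{-24 + o}{-366 + o}$
$G = \sqrt{-807252 + \frac{i \sqrt{183517994723}}{587}}$ ($G = \sqrt{\sqrt{-532602 + \frac{-24 - 221}{-366 - 221}} - 807252} = \sqrt{\sqrt{-532602 + \frac{1}{-587} \left(-245\right)} - 807252} = \sqrt{\sqrt{-532602 - - \frac{245}{587}} - 807252} = \sqrt{\sqrt{-532602 + \frac{245}{587}} - 807252} = \sqrt{\sqrt{- \frac{312637129}{587}} - 807252} = \sqrt{\frac{i \sqrt{183517994723}}{587} - 807252} = \sqrt{-807252 + \frac{i \sqrt{183517994723}}{587}} \approx 0.406 + 898.47 i$)
$\frac{1}{2764233 - \frac{4834760}{-3630421}} + G = \frac{1}{2764233 - \frac{4834760}{-3630421}} + \frac{\sqrt{-278154014388 + 587 i \sqrt{183517994723}}}{587} = \frac{1}{2764233 - - \frac{4834760}{3630421}} + \frac{\sqrt{-278154014388 + 587 i \sqrt{183517994723}}}{587} = \frac{1}{2764233 + \frac{4834760}{3630421}} + \frac{\sqrt{-278154014388 + 587 i \sqrt{183517994723}}}{587} = \frac{1}{\frac{10035334366853}{3630421}} + \frac{\sqrt{-278154014388 + 587 i \sqrt{183517994723}}}{587} = \frac{3630421}{10035334366853} + \frac{\sqrt{-278154014388 + 587 i \sqrt{183517994723}}}{587}$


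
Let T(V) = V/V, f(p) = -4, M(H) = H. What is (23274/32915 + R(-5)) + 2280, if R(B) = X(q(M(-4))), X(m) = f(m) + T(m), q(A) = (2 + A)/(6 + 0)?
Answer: 74970729/32915 ≈ 2277.7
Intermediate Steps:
q(A) = ⅓ + A/6 (q(A) = (2 + A)/6 = (2 + A)*(⅙) = ⅓ + A/6)
T(V) = 1
X(m) = -3 (X(m) = -4 + 1 = -3)
R(B) = -3
(23274/32915 + R(-5)) + 2280 = (23274/32915 - 3) + 2280 = -75471/32915 + 2280 = 74970729/32915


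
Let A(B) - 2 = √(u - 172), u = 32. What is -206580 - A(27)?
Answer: -206582 - 2*I*√35 ≈ -2.0658e+5 - 11.832*I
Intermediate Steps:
A(B) = 2 + 2*I*√35 (A(B) = 2 + √(32 - 172) = 2 + √(-140) = 2 + 2*I*√35)
-206580 - A(27) = -206580 - (2 + 2*I*√35) = -206580 + (-2 - 2*I*√35) = -206582 - 2*I*√35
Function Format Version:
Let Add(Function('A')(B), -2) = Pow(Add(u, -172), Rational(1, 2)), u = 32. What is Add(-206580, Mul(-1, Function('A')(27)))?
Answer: Add(-206582, Mul(-2, I, Pow(35, Rational(1, 2)))) ≈ Add(-2.0658e+5, Mul(-11.832, I))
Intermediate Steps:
Function('A')(B) = Add(2, Mul(2, I, Pow(35, Rational(1, 2)))) (Function('A')(B) = Add(2, Pow(Add(32, -172), Rational(1, 2))) = Add(2, Pow(-140, Rational(1, 2))) = Add(2, Mul(2, I, Pow(35, Rational(1, 2)))))
Add(-206580, Mul(-1, Function('A')(27))) = Add(-206580, Mul(-1, Add(2, Mul(2, I, Pow(35, Rational(1, 2)))))) = Add(-206580, Add(-2, Mul(-2, I, Pow(35, Rational(1, 2))))) = Add(-206582, Mul(-2, I, Pow(35, Rational(1, 2))))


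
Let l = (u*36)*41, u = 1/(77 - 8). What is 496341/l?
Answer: 3805281/164 ≈ 23203.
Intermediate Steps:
u = 1/69 ≈ 0.014493
l = 492/23 (l = ((1/69)*36)*41 = (12/23)*41 = 492/23 ≈ 21.391)
496341/l = 496341/(492/23) = 496341*(23/492) = 3805281/164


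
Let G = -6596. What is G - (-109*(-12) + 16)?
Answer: -7920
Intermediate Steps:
G - (-109*(-12) + 16) = -6596 - (-109*(-12) + 16) = -6596 - (1308 + 16) = -6596 - 1*1324 = -6596 - 1324 = -7920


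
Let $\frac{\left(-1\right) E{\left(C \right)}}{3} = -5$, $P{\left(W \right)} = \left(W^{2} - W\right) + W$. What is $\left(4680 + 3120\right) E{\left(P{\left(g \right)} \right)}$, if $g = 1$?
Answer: $117000$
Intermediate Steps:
$P{\left(W \right)} = W^{2}$
$E{\left(C \right)} = 15$ ($E{\left(C \right)} = \left(-3\right) \left(-5\right) = 15$)
$\left(4680 + 3120\right) E{\left(P{\left(g \right)} \right)} = \left(4680 + 3120\right) 15 = 7800 \cdot 15 = 117000$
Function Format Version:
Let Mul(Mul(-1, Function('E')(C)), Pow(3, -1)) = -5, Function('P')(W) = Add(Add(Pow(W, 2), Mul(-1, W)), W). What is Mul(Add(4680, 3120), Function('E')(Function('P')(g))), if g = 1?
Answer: 117000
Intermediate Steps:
Function('P')(W) = Pow(W, 2)
Function('E')(C) = 15 (Function('E')(C) = Mul(-3, -5) = 15)
Mul(Add(4680, 3120), Function('E')(Function('P')(g))) = Mul(Add(4680, 3120), 15) = Mul(7800, 15) = 117000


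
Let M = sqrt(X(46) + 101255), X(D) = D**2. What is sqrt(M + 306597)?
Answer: sqrt(306597 + sqrt(103371)) ≈ 554.00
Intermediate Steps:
M = sqrt(103371) (M = sqrt(46**2 + 101255) = sqrt(2116 + 101255) = sqrt(103371) ≈ 321.51)
sqrt(M + 306597) = sqrt(sqrt(103371) + 306597) = sqrt(306597 + sqrt(103371))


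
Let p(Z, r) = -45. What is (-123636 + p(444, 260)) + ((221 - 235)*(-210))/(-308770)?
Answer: -545556933/4411 ≈ -1.2368e+5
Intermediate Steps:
(-123636 + p(444, 260)) + ((221 - 235)*(-210))/(-308770) = (-123636 - 45) + ((221 - 235)*(-210))/(-308770) = -123681 - 14*(-210)*(-1/308770) = -123681 + 2940*(-1/308770) = -123681 - 42/4411 = -545556933/4411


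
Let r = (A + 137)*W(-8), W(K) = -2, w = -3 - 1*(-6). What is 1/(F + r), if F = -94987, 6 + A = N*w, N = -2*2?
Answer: -1/95225 ≈ -1.0501e-5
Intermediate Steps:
w = 3 (w = -3 + 6 = 3)
N = -4
A = -18 (A = -6 - 4*3 = -6 - 12 = -18)
r = -238 (r = (-18 + 137)*(-2) = 119*(-2) = -238)
1/(F + r) = 1/(-94987 - 238) = 1/(-95225) = -1/95225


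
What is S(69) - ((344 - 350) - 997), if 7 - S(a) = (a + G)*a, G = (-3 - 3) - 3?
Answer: -3130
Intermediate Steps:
G = -9 (G = -6 - 3 = -9)
S(a) = 7 - a*(-9 + a) (S(a) = 7 - (a - 9)*a = 7 - (-9 + a)*a = 7 - a*(-9 + a))
S(69) - ((344 - 350) - 997) = (7 - 1*69**2 + 9*69) - ((344 - 350) - 997) = (7 - 1*4761 + 621) - (-6 - 997) = (7 - 4761 + 621) - 1*(-1003) = -4133 + 1003 = -3130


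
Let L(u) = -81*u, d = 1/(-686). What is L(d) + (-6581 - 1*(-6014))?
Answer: -388881/686 ≈ -566.88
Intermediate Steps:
d = -1/686 ≈ -0.0014577
L(d) + (-6581 - 1*(-6014)) = -81*(-1/686) + (-6581 - 1*(-6014)) = 81/686 + (-6581 + 6014) = 81/686 - 567 = -388881/686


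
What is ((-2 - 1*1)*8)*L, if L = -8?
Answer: 192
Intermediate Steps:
((-2 - 1*1)*8)*L = ((-2 - 1*1)*8)*(-8) = ((-2 - 1)*8)*(-8) = -3*8*(-8) = -24*(-8) = 192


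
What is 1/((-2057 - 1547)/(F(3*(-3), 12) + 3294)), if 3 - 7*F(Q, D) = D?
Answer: -23049/25228 ≈ -0.91363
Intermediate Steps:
F(Q, D) = 3/7 - D/7
1/((-2057 - 1547)/(F(3*(-3), 12) + 3294)) = 1/((-2057 - 1547)/((3/7 - 1/7*12) + 3294)) = 1/(-3604/((3/7 - 12/7) + 3294)) = 1/(-3604/(-9/7 + 3294)) = 1/(-3604/23049/7) = 1/(-3604*7/23049) = 1/(-25228/23049) = -23049/25228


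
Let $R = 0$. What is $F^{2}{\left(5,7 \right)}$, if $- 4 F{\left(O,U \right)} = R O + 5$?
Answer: $\frac{25}{16} \approx 1.5625$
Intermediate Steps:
$F{\left(O,U \right)} = - \frac{5}{4}$ ($F{\left(O,U \right)} = - \frac{0 O + 5}{4} = - \frac{0 + 5}{4} = \left(- \frac{1}{4}\right) 5 = - \frac{5}{4}$)
$F^{2}{\left(5,7 \right)} = \left(- \frac{5}{4}\right)^{2} = \frac{25}{16}$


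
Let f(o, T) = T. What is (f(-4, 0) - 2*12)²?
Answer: 576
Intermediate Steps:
(f(-4, 0) - 2*12)² = (0 - 2*12)² = (0 - 24)² = (-24)² = 576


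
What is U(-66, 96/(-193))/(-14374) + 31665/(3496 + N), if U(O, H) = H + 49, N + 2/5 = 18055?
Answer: 438213689317/298926433046 ≈ 1.4660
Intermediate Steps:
N = 90273/5 (N = -⅖ + 18055 = 90273/5 ≈ 18055.)
U(O, H) = 49 + H
U(-66, 96/(-193))/(-14374) + 31665/(3496 + N) = (49 + 96/(-193))/(-14374) + 31665/(3496 + 90273/5) = (49 + 96*(-1/193))*(-1/14374) + 31665/(107753/5) = (49 - 96/193)*(-1/14374) + 31665*(5/107753) = (9361/193)*(-1/14374) + 158325/107753 = -9361/2774182 + 158325/107753 = 438213689317/298926433046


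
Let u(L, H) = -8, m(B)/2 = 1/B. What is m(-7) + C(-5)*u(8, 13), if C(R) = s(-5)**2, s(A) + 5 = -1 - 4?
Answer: -5602/7 ≈ -800.29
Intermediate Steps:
m(B) = 2/B
s(A) = -10 (s(A) = -5 + (-1 - 4) = -5 - 5 = -10)
C(R) = 100 (C(R) = (-10)**2 = 100)
m(-7) + C(-5)*u(8, 13) = 2/(-7) + 100*(-8) = 2*(-1/7) - 800 = -2/7 - 800 = -5602/7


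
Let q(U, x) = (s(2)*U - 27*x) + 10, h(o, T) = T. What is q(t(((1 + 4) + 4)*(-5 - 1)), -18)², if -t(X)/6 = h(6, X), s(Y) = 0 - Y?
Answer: 23104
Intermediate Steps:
s(Y) = -Y
t(X) = -6*X
q(U, x) = 10 - 27*x - 2*U (q(U, x) = ((-1*2)*U - 27*x) + 10 = (-2*U - 27*x) + 10 = (-27*x - 2*U) + 10 = 10 - 27*x - 2*U)
q(t(((1 + 4) + 4)*(-5 - 1)), -18)² = (10 - 27*(-18) - (-12)*((1 + 4) + 4)*(-5 - 1))² = (10 + 486 - (-12)*(5 + 4)*(-6))² = (10 + 486 - (-12)*9*(-6))² = (10 + 486 - (-12)*(-54))² = (10 + 486 - 2*324)² = (10 + 486 - 648)² = (-152)² = 23104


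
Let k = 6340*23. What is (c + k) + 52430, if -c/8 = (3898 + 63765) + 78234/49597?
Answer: -17015075110/49597 ≈ -3.4307e+5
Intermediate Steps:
k = 145820
c = -26847680360/49597 (c = -8*((3898 + 63765) + 78234/49597) = -8*(67663 + 78234*(1/49597)) = -8*(67663 + 78234/49597) = -8*3355960045/49597 = -26847680360/49597 ≈ -5.4132e+5)
(c + k) + 52430 = (-26847680360/49597 + 145820) + 52430 = -19615445820/49597 + 52430 = -17015075110/49597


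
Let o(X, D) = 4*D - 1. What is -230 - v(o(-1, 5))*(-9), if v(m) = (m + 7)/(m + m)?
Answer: -4253/19 ≈ -223.84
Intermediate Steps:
o(X, D) = -1 + 4*D
v(m) = (7 + m)/(2*m) (v(m) = (7 + m)/((2*m)) = (7 + m)*(1/(2*m)) = (7 + m)/(2*m))
-230 - v(o(-1, 5))*(-9) = -230 - (7 + (-1 + 4*5))/(2*(-1 + 4*5))*(-9) = -230 - (7 + (-1 + 20))/(2*(-1 + 20))*(-9) = -230 - (½)*(7 + 19)/19*(-9) = -230 - (½)*(1/19)*26*(-9) = -230 - 13*(-9)/19 = -230 - 1*(-117/19) = -230 + 117/19 = -4253/19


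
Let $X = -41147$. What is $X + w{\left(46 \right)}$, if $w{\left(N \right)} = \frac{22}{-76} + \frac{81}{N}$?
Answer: $- \frac{17980596}{437} \approx -41146.0$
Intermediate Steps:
$w{\left(N \right)} = - \frac{11}{38} + \frac{81}{N}$ ($w{\left(N \right)} = 22 \left(- \frac{1}{76}\right) + \frac{81}{N} = - \frac{11}{38} + \frac{81}{N}$)
$X + w{\left(46 \right)} = -41147 - \left(\frac{11}{38} - \frac{81}{46}\right) = -41147 + \left(- \frac{11}{38} + 81 \cdot \frac{1}{46}\right) = -41147 + \left(- \frac{11}{38} + \frac{81}{46}\right) = -41147 + \frac{643}{437} = - \frac{17980596}{437}$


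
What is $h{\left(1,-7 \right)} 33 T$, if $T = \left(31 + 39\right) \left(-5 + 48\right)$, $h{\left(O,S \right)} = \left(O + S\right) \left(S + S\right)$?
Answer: $8343720$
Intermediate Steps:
$h{\left(O,S \right)} = 2 S \left(O + S\right)$ ($h{\left(O,S \right)} = \left(O + S\right) 2 S = 2 S \left(O + S\right)$)
$T = 3010$ ($T = 70 \cdot 43 = 3010$)
$h{\left(1,-7 \right)} 33 T = 2 \left(-7\right) \left(1 - 7\right) 33 \cdot 3010 = 2 \left(-7\right) \left(-6\right) 33 \cdot 3010 = 84 \cdot 33 \cdot 3010 = 2772 \cdot 3010 = 8343720$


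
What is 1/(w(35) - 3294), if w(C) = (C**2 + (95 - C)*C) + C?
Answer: 1/66 ≈ 0.015152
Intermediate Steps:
w(C) = C + C**2 + C*(95 - C) (w(C) = (C**2 + C*(95 - C)) + C = C + C**2 + C*(95 - C))
1/(w(35) - 3294) = 1/(96*35 - 3294) = 1/(3360 - 3294) = 1/66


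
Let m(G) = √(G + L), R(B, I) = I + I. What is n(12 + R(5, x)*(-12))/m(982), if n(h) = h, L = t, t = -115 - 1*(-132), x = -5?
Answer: 44*√111/111 ≈ 4.1763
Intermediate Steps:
R(B, I) = 2*I
t = 17 (t = -115 + 132 = 17)
L = 17
m(G) = √(17 + G) (m(G) = √(G + 17) = √(17 + G))
n(12 + R(5, x)*(-12))/m(982) = (12 + (2*(-5))*(-12))/(√(17 + 982)) = (12 - 10*(-12))/(√999) = (12 + 120)/((3*√111)) = 132*(√111/333) = 44*√111/111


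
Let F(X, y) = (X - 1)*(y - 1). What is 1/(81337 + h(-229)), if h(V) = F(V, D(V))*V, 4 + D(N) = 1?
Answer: -1/129343 ≈ -7.7314e-6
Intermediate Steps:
D(N) = -3 (D(N) = -4 + 1 = -3)
F(X, y) = (-1 + X)*(-1 + y)
h(V) = V*(4 - 4*V) (h(V) = (1 - V - 1*(-3) + V*(-3))*V = (1 - V + 3 - 3*V)*V = (4 - 4*V)*V = V*(4 - 4*V))
1/(81337 + h(-229)) = 1/(81337 + 4*(-229)*(1 - 1*(-229))) = 1/(81337 + 4*(-229)*(1 + 229)) = 1/(81337 + 4*(-229)*230) = 1/(81337 - 210680) = 1/(-129343) = -1/129343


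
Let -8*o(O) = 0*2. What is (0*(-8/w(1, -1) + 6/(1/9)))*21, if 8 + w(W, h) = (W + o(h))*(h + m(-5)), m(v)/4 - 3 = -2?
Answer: 0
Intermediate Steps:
m(v) = 4 (m(v) = 12 + 4*(-2) = 12 - 8 = 4)
o(O) = 0 (o(O) = -0*2 = -1/8*0 = 0)
w(W, h) = -8 + W*(4 + h) (w(W, h) = -8 + (W + 0)*(h + 4) = -8 + W*(4 + h))
(0*(-8/w(1, -1) + 6/(1/9)))*21 = (0*(-8/(-8 + 4*1 + 1*(-1)) + 6/(1/9)))*21 = (0*(-8/(-8 + 4 - 1) + 6/(1/9)))*21 = (0*(-8/(-5) + 6*9))*21 = (0*(-8*(-1/5) + 54))*21 = (0*(8/5 + 54))*21 = (0*(278/5))*21 = 0*21 = 0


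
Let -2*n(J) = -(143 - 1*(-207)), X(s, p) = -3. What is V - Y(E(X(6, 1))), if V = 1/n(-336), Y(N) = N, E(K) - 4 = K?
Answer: -174/175 ≈ -0.99429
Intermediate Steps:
E(K) = 4 + K
n(J) = 175 (n(J) = -(-1)*(143 - 1*(-207))/2 = -(-1)*(143 + 207)/2 = -(-1)*350/2 = -1/2*(-350) = 175)
V = 1/175 ≈ 0.0057143
V - Y(E(X(6, 1))) = 1/175 - (4 - 3) = 1/175 - 1*1 = 1/175 - 1 = -174/175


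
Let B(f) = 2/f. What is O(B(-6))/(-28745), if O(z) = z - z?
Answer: 0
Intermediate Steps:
O(z) = 0
O(B(-6))/(-28745) = 0/(-28745) = 0*(-1/28745) = 0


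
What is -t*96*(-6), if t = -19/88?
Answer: -1368/11 ≈ -124.36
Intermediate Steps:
t = -19/88 (t = -19*1/88 = -19/88 ≈ -0.21591)
-t*96*(-6) = -(-19/88*96)*(-6) = -(-228)*(-6)/11 = -1*1368/11 = -1368/11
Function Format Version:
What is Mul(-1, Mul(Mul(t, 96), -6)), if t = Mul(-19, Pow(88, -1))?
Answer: Rational(-1368, 11) ≈ -124.36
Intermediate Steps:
t = Rational(-19, 88) (t = Mul(-19, Rational(1, 88)) = Rational(-19, 88) ≈ -0.21591)
Mul(-1, Mul(Mul(t, 96), -6)) = Mul(-1, Mul(Mul(Rational(-19, 88), 96), -6)) = Mul(-1, Mul(Rational(-228, 11), -6)) = Mul(-1, Rational(1368, 11)) = Rational(-1368, 11)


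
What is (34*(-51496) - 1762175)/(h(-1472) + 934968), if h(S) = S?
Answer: -3513039/933496 ≈ -3.7633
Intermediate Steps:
(34*(-51496) - 1762175)/(h(-1472) + 934968) = (34*(-51496) - 1762175)/(-1472 + 934968) = (-1750864 - 1762175)/933496 = -3513039*1/933496 = -3513039/933496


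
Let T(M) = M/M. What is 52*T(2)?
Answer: 52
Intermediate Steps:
T(M) = 1
52*T(2) = 52*1 = 52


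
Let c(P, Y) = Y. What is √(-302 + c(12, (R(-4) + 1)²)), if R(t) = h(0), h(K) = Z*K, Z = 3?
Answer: I*√301 ≈ 17.349*I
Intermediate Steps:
h(K) = 3*K
R(t) = 0 (R(t) = 3*0 = 0)
√(-302 + c(12, (R(-4) + 1)²)) = √(-302 + (0 + 1)²) = √(-302 + 1²) = √(-302 + 1) = √(-301) = I*√301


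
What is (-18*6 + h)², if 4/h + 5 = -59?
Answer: 2989441/256 ≈ 11678.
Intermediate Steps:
h = -1/16 (h = 4/(-5 - 59) = 4/(-64) = 4*(-1/64) = -1/16 ≈ -0.062500)
(-18*6 + h)² = (-18*6 - 1/16)² = (-108 - 1/16)² = (-1729/16)² = 2989441/256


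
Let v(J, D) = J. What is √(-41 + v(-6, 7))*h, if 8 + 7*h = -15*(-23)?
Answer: 337*I*√47/7 ≈ 330.05*I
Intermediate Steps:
h = 337/7 (h = -8/7 + (-15*(-23))/7 = -8/7 + (⅐)*345 = -8/7 + 345/7 = 337/7 ≈ 48.143)
√(-41 + v(-6, 7))*h = √(-41 - 6)*(337/7) = √(-47)*(337/7) = (I*√47)*(337/7) = 337*I*√47/7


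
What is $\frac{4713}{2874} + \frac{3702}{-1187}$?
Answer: $- \frac{1681739}{1137146} \approx -1.4789$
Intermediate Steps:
$\frac{4713}{2874} + \frac{3702}{-1187} = 4713 \cdot \frac{1}{2874} + 3702 \left(- \frac{1}{1187}\right) = \frac{1571}{958} - \frac{3702}{1187} = - \frac{1681739}{1137146}$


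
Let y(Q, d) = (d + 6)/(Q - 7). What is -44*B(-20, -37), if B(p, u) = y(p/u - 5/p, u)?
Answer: -201872/919 ≈ -219.66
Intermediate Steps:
y(Q, d) = (6 + d)/(-7 + Q)
B(p, u) = (6 + u)/(-7 - 5/p + p/u) (B(p, u) = (6 + u)/(-7 + (p/u - 5/p)) = (6 + u)/(-7 + (-5/p + p/u)) = (6 + u)/(-7 - 5/p + p/u))
-44*B(-20, -37) = -(-880)*(-37)*(6 - 37)/((-20)² - 5*(-37) - 7*(-20)*(-37)) = -(-880)*(-37)*(-31)/(400 + 185 - 5180) = -(-880)*(-37)*(-31)/(-4595) = -(-880)*(-37)*(-1)*(-31)/4595 = -44*4588/919 = -201872/919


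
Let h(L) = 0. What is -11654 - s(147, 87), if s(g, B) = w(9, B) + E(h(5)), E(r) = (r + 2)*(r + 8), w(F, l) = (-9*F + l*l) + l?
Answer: -19245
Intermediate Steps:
w(F, l) = l + l² - 9*F (w(F, l) = (-9*F + l²) + l = (l² - 9*F) + l = l + l² - 9*F)
E(r) = (2 + r)*(8 + r)
s(g, B) = -65 + B + B² (s(g, B) = (B + B² - 9*9) + (16 + 0² + 10*0) = (B + B² - 81) + (16 + 0 + 0) = (-81 + B + B²) + 16 = -65 + B + B²)
-11654 - s(147, 87) = -11654 - (-65 + 87 + 87²) = -11654 - (-65 + 87 + 7569) = -11654 - 1*7591 = -11654 - 7591 = -19245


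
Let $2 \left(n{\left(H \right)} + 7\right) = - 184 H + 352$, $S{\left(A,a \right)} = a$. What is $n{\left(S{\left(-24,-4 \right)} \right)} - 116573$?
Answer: $-116036$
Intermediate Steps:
$n{\left(H \right)} = 169 - 92 H$ ($n{\left(H \right)} = -7 + \frac{- 184 H + 352}{2} = -7 + \frac{352 - 184 H}{2} = -7 - \left(-176 + 92 H\right) = 169 - 92 H$)
$n{\left(S{\left(-24,-4 \right)} \right)} - 116573 = \left(169 - -368\right) - 116573 = \left(169 + 368\right) - 116573 = 537 - 116573 = -116036$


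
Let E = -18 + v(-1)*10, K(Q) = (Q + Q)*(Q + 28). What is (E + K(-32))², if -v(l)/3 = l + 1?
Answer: 56644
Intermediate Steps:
v(l) = -3 - 3*l (v(l) = -3*(l + 1) = -3*(1 + l) = -3 - 3*l)
K(Q) = 2*Q*(28 + Q) (K(Q) = (2*Q)*(28 + Q) = 2*Q*(28 + Q))
E = -18 (E = -18 + (-3 - 3*(-1))*10 = -18 + (-3 + 3)*10 = -18 + 0*10 = -18 + 0 = -18)
(E + K(-32))² = (-18 + 2*(-32)*(28 - 32))² = (-18 + 2*(-32)*(-4))² = (-18 + 256)² = 238² = 56644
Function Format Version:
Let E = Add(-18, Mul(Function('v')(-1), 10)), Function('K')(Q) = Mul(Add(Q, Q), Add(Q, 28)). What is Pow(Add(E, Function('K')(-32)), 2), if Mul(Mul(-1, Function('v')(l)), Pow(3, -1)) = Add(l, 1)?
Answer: 56644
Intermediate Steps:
Function('v')(l) = Add(-3, Mul(-3, l)) (Function('v')(l) = Mul(-3, Add(l, 1)) = Mul(-3, Add(1, l)) = Add(-3, Mul(-3, l)))
Function('K')(Q) = Mul(2, Q, Add(28, Q)) (Function('K')(Q) = Mul(Mul(2, Q), Add(28, Q)) = Mul(2, Q, Add(28, Q)))
E = -18 (E = Add(-18, Mul(Add(-3, Mul(-3, -1)), 10)) = Add(-18, Mul(Add(-3, 3), 10)) = Add(-18, Mul(0, 10)) = Add(-18, 0) = -18)
Pow(Add(E, Function('K')(-32)), 2) = Pow(Add(-18, Mul(2, -32, Add(28, -32))), 2) = Pow(Add(-18, Mul(2, -32, -4)), 2) = Pow(Add(-18, 256), 2) = Pow(238, 2) = 56644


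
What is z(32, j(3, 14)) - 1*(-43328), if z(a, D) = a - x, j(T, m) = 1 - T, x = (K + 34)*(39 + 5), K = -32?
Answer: 43272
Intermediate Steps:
x = 88 (x = (-32 + 34)*(39 + 5) = 2*44 = 88)
z(a, D) = -88 + a (z(a, D) = a - 1*88 = a - 88 = -88 + a)
z(32, j(3, 14)) - 1*(-43328) = (-88 + 32) - 1*(-43328) = -56 + 43328 = 43272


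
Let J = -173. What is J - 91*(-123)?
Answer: 11020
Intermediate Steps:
J - 91*(-123) = -173 - 91*(-123) = -173 + 11193 = 11020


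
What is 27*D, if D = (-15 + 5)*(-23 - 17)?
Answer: 10800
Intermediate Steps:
D = 400 (D = -10*(-40) = 400)
27*D = 27*400 = 10800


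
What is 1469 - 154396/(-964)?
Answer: 392628/241 ≈ 1629.2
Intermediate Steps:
1469 - 154396/(-964) = 1469 - 154396*(-1)/964 = 1469 - 121*(-319/241) = 1469 + 38599/241 = 392628/241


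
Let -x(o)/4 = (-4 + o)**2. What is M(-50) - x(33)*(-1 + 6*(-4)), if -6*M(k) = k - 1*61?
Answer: -168163/2 ≈ -84082.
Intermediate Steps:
x(o) = -4*(-4 + o)**2
M(k) = 61/6 - k/6 (M(k) = -(k - 1*61)/6 = -(k - 61)/6 = -(-61 + k)/6 = 61/6 - k/6)
M(-50) - x(33)*(-1 + 6*(-4)) = (61/6 - 1/6*(-50)) - (-4*(-4 + 33)**2)*(-1 + 6*(-4)) = (61/6 + 25/3) - (-4*29**2)*(-1 - 24) = 37/2 - (-4*841)*(-25) = 37/2 - (-3364)*(-25) = 37/2 - 1*84100 = 37/2 - 84100 = -168163/2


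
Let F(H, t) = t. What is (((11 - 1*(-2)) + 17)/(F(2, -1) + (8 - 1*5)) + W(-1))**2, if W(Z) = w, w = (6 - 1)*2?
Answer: 625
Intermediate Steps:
w = 10 (w = 5*2 = 10)
W(Z) = 10
(((11 - 1*(-2)) + 17)/(F(2, -1) + (8 - 1*5)) + W(-1))**2 = (((11 - 1*(-2)) + 17)/(-1 + (8 - 1*5)) + 10)**2 = (((11 + 2) + 17)/(-1 + (8 - 5)) + 10)**2 = ((13 + 17)/(-1 + 3) + 10)**2 = (30/2 + 10)**2 = (30*(1/2) + 10)**2 = (15 + 10)**2 = 25**2 = 625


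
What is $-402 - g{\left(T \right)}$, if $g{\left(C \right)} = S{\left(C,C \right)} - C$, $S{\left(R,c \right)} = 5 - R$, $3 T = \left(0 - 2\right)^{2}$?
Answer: $- \frac{1213}{3} \approx -404.33$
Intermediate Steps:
$T = \frac{4}{3}$ ($T = \frac{\left(0 - 2\right)^{2}}{3} = \frac{\left(-2\right)^{2}}{3} = \frac{1}{3} \cdot 4 = \frac{4}{3} \approx 1.3333$)
$g{\left(C \right)} = 5 - 2 C$ ($g{\left(C \right)} = \left(5 - C\right) - C = 5 - 2 C$)
$-402 - g{\left(T \right)} = -402 - \left(5 - \frac{8}{3}\right) = -402 - \frac{7}{3} = - \frac{1213}{3}$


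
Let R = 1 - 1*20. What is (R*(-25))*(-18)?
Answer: -8550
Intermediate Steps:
R = -19 (R = 1 - 20 = -19)
(R*(-25))*(-18) = -19*(-25)*(-18) = 475*(-18) = -8550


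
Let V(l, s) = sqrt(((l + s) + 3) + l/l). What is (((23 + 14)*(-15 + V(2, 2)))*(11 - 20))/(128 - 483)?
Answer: -999/71 + 666*sqrt(2)/355 ≈ -11.417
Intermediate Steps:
V(l, s) = sqrt(4 + l + s) (V(l, s) = sqrt((3 + l + s) + 1) = sqrt(4 + l + s))
(((23 + 14)*(-15 + V(2, 2)))*(11 - 20))/(128 - 483) = (((23 + 14)*(-15 + sqrt(4 + 2 + 2)))*(11 - 20))/(128 - 483) = ((37*(-15 + sqrt(8)))*(-9))/(-355) = -37*(-15 + 2*sqrt(2))*(-9)/355 = -(-555 + 74*sqrt(2))*(-9)/355 = -(4995 - 666*sqrt(2))/355 = -999/71 + 666*sqrt(2)/355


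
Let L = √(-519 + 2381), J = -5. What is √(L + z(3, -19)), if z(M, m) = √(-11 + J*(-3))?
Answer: √(2 + 7*√38) ≈ 6.7194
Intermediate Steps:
z(M, m) = 2 (z(M, m) = √(-11 - 5*(-3)) = √(-11 + 15) = √4 = 2)
L = 7*√38 (L = √1862 = 7*√38 ≈ 43.151)
√(L + z(3, -19)) = √(7*√38 + 2) = √(2 + 7*√38)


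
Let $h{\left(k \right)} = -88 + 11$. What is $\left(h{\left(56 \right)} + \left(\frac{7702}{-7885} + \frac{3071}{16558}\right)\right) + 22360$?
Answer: $\frac{2909161377009}{130559830} \approx 22282.0$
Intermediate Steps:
$h{\left(k \right)} = -77$
$\left(h{\left(56 \right)} + \left(\frac{7702}{-7885} + \frac{3071}{16558}\right)\right) + 22360 = \left(-77 + \left(\frac{7702}{-7885} + \frac{3071}{16558}\right)\right) + 22360 = \left(-77 + \left(7702 \left(- \frac{1}{7885}\right) + 3071 \cdot \frac{1}{16558}\right)\right) + 22360 = \left(-77 + \left(- \frac{7702}{7885} + \frac{3071}{16558}\right)\right) + 22360 = \left(-77 - \frac{103314881}{130559830}\right) + 22360 = - \frac{10156421791}{130559830} + 22360 = \frac{2909161377009}{130559830}$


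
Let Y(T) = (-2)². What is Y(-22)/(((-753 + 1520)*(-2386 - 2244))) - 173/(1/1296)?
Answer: -398104845842/1775605 ≈ -2.2421e+5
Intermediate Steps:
Y(T) = 4
Y(-22)/(((-753 + 1520)*(-2386 - 2244))) - 173/(1/1296) = 4/(((-753 + 1520)*(-2386 - 2244))) - 173/(1/1296) = 4/((767*(-4630))) - 173/1/1296 = 4/(-3551210) - 173*1296 = 4*(-1/3551210) - 224208 = -2/1775605 - 224208 = -398104845842/1775605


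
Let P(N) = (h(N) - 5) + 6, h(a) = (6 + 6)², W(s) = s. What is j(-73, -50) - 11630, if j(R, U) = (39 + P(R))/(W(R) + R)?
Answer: -849082/73 ≈ -11631.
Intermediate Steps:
h(a) = 144 (h(a) = 12² = 144)
P(N) = 145 (P(N) = (144 - 5) + 6 = 139 + 6 = 145)
j(R, U) = 92/R (j(R, U) = (39 + 145)/(R + R) = 184/((2*R)) = 184*(1/(2*R)) = 92/R)
j(-73, -50) - 11630 = 92/(-73) - 11630 = 92*(-1/73) - 11630 = -92/73 - 11630 = -849082/73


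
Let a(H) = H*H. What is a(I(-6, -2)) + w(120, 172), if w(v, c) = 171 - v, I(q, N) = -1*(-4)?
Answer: 67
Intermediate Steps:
I(q, N) = 4
a(H) = H²
a(I(-6, -2)) + w(120, 172) = 4² + (171 - 1*120) = 16 + (171 - 120) = 16 + 51 = 67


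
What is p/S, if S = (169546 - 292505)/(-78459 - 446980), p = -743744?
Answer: -390792103616/122959 ≈ -3.1782e+6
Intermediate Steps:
S = 122959/525439 (S = -122959/(-525439) = -122959*(-1/525439) = 122959/525439 ≈ 0.23401)
p/S = -743744/122959/525439 = -743744*525439/122959 = -390792103616/122959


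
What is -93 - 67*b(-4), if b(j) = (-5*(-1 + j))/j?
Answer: 1303/4 ≈ 325.75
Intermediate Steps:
b(j) = (5 - 5*j)/j
-93 - 67*b(-4) = -93 - 67*(-5 + 5/(-4)) = -93 - 67*(-5 + 5*(-¼)) = -93 - 67*(-5 - 5/4) = -93 - 67*(-25/4) = -93 + 1675/4 = 1303/4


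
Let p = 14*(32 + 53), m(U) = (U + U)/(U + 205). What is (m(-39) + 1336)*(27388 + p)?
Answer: 3167842722/83 ≈ 3.8167e+7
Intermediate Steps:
m(U) = 2*U/(205 + U) (m(U) = (2*U)/(205 + U) = 2*U/(205 + U))
p = 1190 (p = 14*85 = 1190)
(m(-39) + 1336)*(27388 + p) = (2*(-39)/(205 - 39) + 1336)*(27388 + 1190) = (2*(-39)/166 + 1336)*28578 = (2*(-39)*(1/166) + 1336)*28578 = (-39/83 + 1336)*28578 = (110849/83)*28578 = 3167842722/83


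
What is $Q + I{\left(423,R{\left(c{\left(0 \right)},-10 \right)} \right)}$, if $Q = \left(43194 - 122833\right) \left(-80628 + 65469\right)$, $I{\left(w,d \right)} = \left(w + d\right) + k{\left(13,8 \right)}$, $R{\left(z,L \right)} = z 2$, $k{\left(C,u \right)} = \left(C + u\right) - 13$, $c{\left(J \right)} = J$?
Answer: $1207248032$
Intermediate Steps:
$k{\left(C,u \right)} = -13 + C + u$
$R{\left(z,L \right)} = 2 z$
$I{\left(w,d \right)} = 8 + d + w$ ($I{\left(w,d \right)} = \left(w + d\right) + \left(-13 + 13 + 8\right) = \left(d + w\right) + 8 = 8 + d + w$)
$Q = 1207247601$ ($Q = \left(-79639\right) \left(-15159\right) = 1207247601$)
$Q + I{\left(423,R{\left(c{\left(0 \right)},-10 \right)} \right)} = 1207247601 + \left(8 + 2 \cdot 0 + 423\right) = 1207247601 + \left(8 + 0 + 423\right) = 1207247601 + 431 = 1207248032$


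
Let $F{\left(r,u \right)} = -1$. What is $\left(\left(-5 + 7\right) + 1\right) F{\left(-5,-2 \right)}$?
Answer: $-3$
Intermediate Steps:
$\left(\left(-5 + 7\right) + 1\right) F{\left(-5,-2 \right)} = \left(\left(-5 + 7\right) + 1\right) \left(-1\right) = \left(2 + 1\right) \left(-1\right) = 3 \left(-1\right) = -3$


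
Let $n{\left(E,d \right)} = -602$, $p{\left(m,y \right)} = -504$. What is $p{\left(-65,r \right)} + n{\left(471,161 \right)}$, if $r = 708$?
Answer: $-1106$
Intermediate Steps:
$p{\left(-65,r \right)} + n{\left(471,161 \right)} = -504 - 602 = -1106$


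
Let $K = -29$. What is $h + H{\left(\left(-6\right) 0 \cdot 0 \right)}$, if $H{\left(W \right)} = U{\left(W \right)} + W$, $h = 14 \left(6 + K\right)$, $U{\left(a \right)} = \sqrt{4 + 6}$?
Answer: $-322 + \sqrt{10} \approx -318.84$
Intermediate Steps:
$U{\left(a \right)} = \sqrt{10}$
$h = -322$ ($h = 14 \left(6 - 29\right) = 14 \left(-23\right) = -322$)
$H{\left(W \right)} = W + \sqrt{10}$ ($H{\left(W \right)} = \sqrt{10} + W = W + \sqrt{10}$)
$h + H{\left(\left(-6\right) 0 \cdot 0 \right)} = -322 + \left(\left(-6\right) 0 \cdot 0 + \sqrt{10}\right) = -322 + \left(0 \cdot 0 + \sqrt{10}\right) = -322 + \left(0 + \sqrt{10}\right) = -322 + \sqrt{10}$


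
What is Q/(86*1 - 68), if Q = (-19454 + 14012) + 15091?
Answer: 9649/18 ≈ 536.06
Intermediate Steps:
Q = 9649 (Q = -5442 + 15091 = 9649)
Q/(86*1 - 68) = 9649/(86*1 - 68) = 9649/(86 - 68) = 9649/18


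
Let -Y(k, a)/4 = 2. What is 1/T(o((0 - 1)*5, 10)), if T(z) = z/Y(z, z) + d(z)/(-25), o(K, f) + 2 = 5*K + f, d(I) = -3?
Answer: 200/449 ≈ 0.44543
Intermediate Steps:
Y(k, a) = -8 (Y(k, a) = -4*2 = -8)
o(K, f) = -2 + f + 5*K (o(K, f) = -2 + (5*K + f) = -2 + (f + 5*K) = -2 + f + 5*K)
T(z) = 3/25 - z/8 (T(z) = z/(-8) - 3/(-25) = z*(-⅛) - 3*(-1/25) = -z/8 + 3/25 = 3/25 - z/8)
1/T(o((0 - 1)*5, 10)) = 1/(3/25 - (-2 + 10 + 5*((0 - 1)*5))/8) = 1/(3/25 - (-2 + 10 + 5*(-1*5))/8) = 1/(3/25 - (-2 + 10 + 5*(-5))/8) = 1/(3/25 - (-2 + 10 - 25)/8) = 1/(3/25 - ⅛*(-17)) = 1/(3/25 + 17/8) = 1/(449/200) = 200/449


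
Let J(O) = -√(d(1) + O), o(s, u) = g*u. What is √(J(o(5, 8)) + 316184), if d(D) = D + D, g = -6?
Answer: √(316184 - I*√46) ≈ 562.3 - 0.006*I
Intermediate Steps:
d(D) = 2*D
o(s, u) = -6*u
J(O) = -√(2 + O) (J(O) = -√(2*1 + O) = -√(2 + O))
√(J(o(5, 8)) + 316184) = √(-√(2 - 6*8) + 316184) = √(-√(2 - 48) + 316184) = √(-√(-46) + 316184) = √(-I*√46 + 316184) = √(316184 - I*√46)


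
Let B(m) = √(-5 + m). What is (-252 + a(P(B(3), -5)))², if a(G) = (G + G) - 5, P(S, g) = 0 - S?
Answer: 66041 + 1028*I*√2 ≈ 66041.0 + 1453.8*I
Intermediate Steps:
P(S, g) = -S
a(G) = -5 + 2*G (a(G) = 2*G - 5 = -5 + 2*G)
(-252 + a(P(B(3), -5)))² = (-252 + (-5 + 2*(-√(-5 + 3))))² = (-252 + (-5 + 2*(-√(-2))))² = (-252 + (-5 + 2*(-I*√2)))² = (-252 + (-5 - 2*I*√2))² = (-257 - 2*I*√2)²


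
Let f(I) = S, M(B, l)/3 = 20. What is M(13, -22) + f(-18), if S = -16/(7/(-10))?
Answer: 580/7 ≈ 82.857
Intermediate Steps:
M(B, l) = 60 (M(B, l) = 3*20 = 60)
S = 160/7 (S = -16/(7*(-1/10)) = -16/(-7/10) = -16*(-10/7) = 160/7 ≈ 22.857)
f(I) = 160/7
M(13, -22) + f(-18) = 60 + 160/7 = 580/7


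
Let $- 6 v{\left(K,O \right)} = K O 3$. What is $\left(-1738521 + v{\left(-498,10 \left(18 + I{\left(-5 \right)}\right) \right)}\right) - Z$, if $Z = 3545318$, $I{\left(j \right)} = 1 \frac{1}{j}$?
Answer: $-5239517$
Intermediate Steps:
$I{\left(j \right)} = \frac{1}{j}$
$v{\left(K,O \right)} = - \frac{K O}{2}$ ($v{\left(K,O \right)} = - \frac{K O 3}{6} = - \frac{3 K O}{6} = - \frac{K O}{2}$)
$\left(-1738521 + v{\left(-498,10 \left(18 + I{\left(-5 \right)}\right) \right)}\right) - Z = \left(-1738521 - - 249 \cdot 10 \left(18 + \frac{1}{-5}\right)\right) - 3545318 = \left(-1738521 - - 249 \cdot 10 \left(18 - \frac{1}{5}\right)\right) - 3545318 = \left(-1738521 - - 249 \cdot 10 \cdot \frac{89}{5}\right) - 3545318 = \left(-1738521 - \left(-249\right) 178\right) - 3545318 = \left(-1738521 + 44322\right) - 3545318 = -1694199 - 3545318 = -5239517$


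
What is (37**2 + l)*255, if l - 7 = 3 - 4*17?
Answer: 334305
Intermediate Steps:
l = -58 (l = 7 + (3 - 4*17) = 7 + (3 - 68) = 7 - 65 = -58)
(37**2 + l)*255 = (37**2 - 58)*255 = (1369 - 58)*255 = 1311*255 = 334305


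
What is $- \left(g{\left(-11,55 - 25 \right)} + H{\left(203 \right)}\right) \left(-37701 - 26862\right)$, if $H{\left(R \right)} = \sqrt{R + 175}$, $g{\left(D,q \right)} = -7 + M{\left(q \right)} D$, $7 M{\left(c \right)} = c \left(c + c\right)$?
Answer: $- \frac{1281510987}{7} + 193689 \sqrt{42} \approx -1.8182 \cdot 10^{8}$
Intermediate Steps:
$M{\left(c \right)} = \frac{2 c^{2}}{7}$ ($M{\left(c \right)} = \frac{c \left(c + c\right)}{7} = \frac{c 2 c}{7} = \frac{2 c^{2}}{7}$)
$g{\left(D,q \right)} = -7 + \frac{2 D q^{2}}{7}$ ($g{\left(D,q \right)} = -7 + \frac{2 q^{2}}{7} D = -7 + \frac{2 D q^{2}}{7}$)
$H{\left(R \right)} = \sqrt{175 + R}$
$- \left(g{\left(-11,55 - 25 \right)} + H{\left(203 \right)}\right) \left(-37701 - 26862\right) = - \left(\left(-7 + \frac{2}{7} \left(-11\right) \left(55 - 25\right)^{2}\right) + \sqrt{175 + 203}\right) \left(-37701 - 26862\right) = - \left(\left(-7 + \frac{2}{7} \left(-11\right) 30^{2}\right) + \sqrt{378}\right) \left(-64563\right) = - \left(\left(-7 + \frac{2}{7} \left(-11\right) 900\right) + 3 \sqrt{42}\right) \left(-64563\right) = - \left(\left(-7 - \frac{19800}{7}\right) + 3 \sqrt{42}\right) \left(-64563\right) = - \left(- \frac{19849}{7} + 3 \sqrt{42}\right) \left(-64563\right) = - (\frac{1281510987}{7} - 193689 \sqrt{42}) = - \frac{1281510987}{7} + 193689 \sqrt{42}$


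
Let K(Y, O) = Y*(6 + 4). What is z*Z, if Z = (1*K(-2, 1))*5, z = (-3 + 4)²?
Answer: -100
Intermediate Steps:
K(Y, O) = 10*Y (K(Y, O) = Y*10 = 10*Y)
z = 1 (z = 1² = 1)
Z = -100 (Z = (1*(10*(-2)))*5 = (1*(-20))*5 = -20*5 = -100)
z*Z = 1*(-100) = -100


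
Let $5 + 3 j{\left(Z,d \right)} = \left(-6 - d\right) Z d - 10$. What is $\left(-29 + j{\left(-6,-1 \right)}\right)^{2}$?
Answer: $1936$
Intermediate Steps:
$j{\left(Z,d \right)} = -5 + \frac{Z d \left(-6 - d\right)}{3}$ ($j{\left(Z,d \right)} = - \frac{5}{3} + \frac{\left(-6 - d\right) Z d - 10}{3} = - \frac{5}{3} + \frac{Z \left(-6 - d\right) d - 10}{3} = - \frac{5}{3} + \frac{Z d \left(-6 - d\right) - 10}{3} = - \frac{5}{3} + \frac{-10 + Z d \left(-6 - d\right)}{3} = - \frac{5}{3} + \left(- \frac{10}{3} + \frac{Z d \left(-6 - d\right)}{3}\right) = -5 + \frac{Z d \left(-6 - d\right)}{3}$)
$\left(-29 + j{\left(-6,-1 \right)}\right)^{2} = \left(-29 - \left(5 - 2 + 12\right)\right)^{2} = \left(-29 - \left(17 - 2\right)\right)^{2} = \left(-29 - 15\right)^{2} = \left(-44\right)^{2} = 1936$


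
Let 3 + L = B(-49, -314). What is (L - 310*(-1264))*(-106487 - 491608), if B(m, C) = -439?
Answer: -234093186810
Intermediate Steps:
L = -442 (L = -3 - 439 = -442)
(L - 310*(-1264))*(-106487 - 491608) = (-442 - 310*(-1264))*(-106487 - 491608) = (-442 + 391840)*(-598095) = 391398*(-598095) = -234093186810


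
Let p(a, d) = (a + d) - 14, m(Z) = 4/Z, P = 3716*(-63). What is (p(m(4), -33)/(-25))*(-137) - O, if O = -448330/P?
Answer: -743278433/2926350 ≈ -254.00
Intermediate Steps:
P = -234108
p(a, d) = -14 + a + d
O = 224165/117054 (O = -448330/(-234108) = -448330*(-1/234108) = 224165/117054 ≈ 1.9151)
(p(m(4), -33)/(-25))*(-137) - O = ((-14 + 4/4 - 33)/(-25))*(-137) - 1*224165/117054 = ((-14 + 4*(¼) - 33)*(-1/25))*(-137) - 224165/117054 = ((-14 + 1 - 33)*(-1/25))*(-137) - 224165/117054 = -46*(-1/25)*(-137) - 224165/117054 = (46/25)*(-137) - 224165/117054 = -6302/25 - 224165/117054 = -743278433/2926350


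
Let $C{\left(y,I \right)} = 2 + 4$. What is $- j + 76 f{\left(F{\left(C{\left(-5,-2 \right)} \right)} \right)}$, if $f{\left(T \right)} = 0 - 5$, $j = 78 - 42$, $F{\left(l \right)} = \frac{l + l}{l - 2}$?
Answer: $-416$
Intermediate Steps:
$C{\left(y,I \right)} = 6$
$F{\left(l \right)} = \frac{2 l}{-2 + l}$
$j = 36$
$f{\left(T \right)} = -5$ ($f{\left(T \right)} = 0 - 5 = -5$)
$- j + 76 f{\left(F{\left(C{\left(-5,-2 \right)} \right)} \right)} = \left(-1\right) 36 + 76 \left(-5\right) = -36 - 380 = -416$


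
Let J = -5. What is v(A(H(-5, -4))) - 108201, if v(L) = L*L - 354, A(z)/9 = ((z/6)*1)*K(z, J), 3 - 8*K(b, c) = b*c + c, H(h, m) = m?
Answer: -108474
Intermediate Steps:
K(b, c) = 3/8 - c/8 - b*c/8 (K(b, c) = 3/8 - (b*c + c)/8 = 3/8 - (c + b*c)/8 = 3/8 + (-c/8 - b*c/8) = 3/8 - c/8 - b*c/8)
A(z) = 3*z*(1 + 5*z/8)/2 (A(z) = 9*(((z/6)*1)*(3/8 - ⅛*(-5) - ⅛*z*(-5))) = 9*(((z*(⅙))*1)*(3/8 + 5/8 + 5*z/8)) = 9*(((z/6)*1)*(1 + 5*z/8)) = 9*((z/6)*(1 + 5*z/8)) = 9*(z*(1 + 5*z/8)/6) = 3*z*(1 + 5*z/8)/2)
v(L) = -354 + L² (v(L) = L² - 354 = -354 + L²)
v(A(H(-5, -4))) - 108201 = (-354 + ((3/16)*(-4)*(8 + 5*(-4)))²) - 108201 = (-354 + ((3/16)*(-4)*(8 - 20))²) - 108201 = (-354 + ((3/16)*(-4)*(-12))²) - 108201 = (-354 + 9²) - 108201 = (-354 + 81) - 108201 = -273 - 108201 = -108474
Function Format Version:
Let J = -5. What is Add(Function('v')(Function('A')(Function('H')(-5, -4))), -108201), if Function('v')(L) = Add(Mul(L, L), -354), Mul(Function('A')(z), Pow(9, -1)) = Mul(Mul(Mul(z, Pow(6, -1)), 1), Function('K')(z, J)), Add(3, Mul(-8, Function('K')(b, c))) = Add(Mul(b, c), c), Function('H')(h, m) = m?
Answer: -108474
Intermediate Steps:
Function('K')(b, c) = Add(Rational(3, 8), Mul(Rational(-1, 8), c), Mul(Rational(-1, 8), b, c)) (Function('K')(b, c) = Add(Rational(3, 8), Mul(Rational(-1, 8), Add(Mul(b, c), c))) = Add(Rational(3, 8), Mul(Rational(-1, 8), Add(c, Mul(b, c)))) = Add(Rational(3, 8), Add(Mul(Rational(-1, 8), c), Mul(Rational(-1, 8), b, c))) = Add(Rational(3, 8), Mul(Rational(-1, 8), c), Mul(Rational(-1, 8), b, c)))
Function('A')(z) = Mul(Rational(3, 2), z, Add(1, Mul(Rational(5, 8), z))) (Function('A')(z) = Mul(9, Mul(Mul(Mul(z, Pow(6, -1)), 1), Add(Rational(3, 8), Mul(Rational(-1, 8), -5), Mul(Rational(-1, 8), z, -5)))) = Mul(9, Mul(Mul(Mul(z, Rational(1, 6)), 1), Add(Rational(3, 8), Rational(5, 8), Mul(Rational(5, 8), z)))) = Mul(9, Mul(Mul(Mul(Rational(1, 6), z), 1), Add(1, Mul(Rational(5, 8), z)))) = Mul(9, Mul(Mul(Rational(1, 6), z), Add(1, Mul(Rational(5, 8), z)))) = Mul(9, Mul(Rational(1, 6), z, Add(1, Mul(Rational(5, 8), z)))) = Mul(Rational(3, 2), z, Add(1, Mul(Rational(5, 8), z))))
Function('v')(L) = Add(-354, Pow(L, 2)) (Function('v')(L) = Add(Pow(L, 2), -354) = Add(-354, Pow(L, 2)))
Add(Function('v')(Function('A')(Function('H')(-5, -4))), -108201) = Add(Add(-354, Pow(Mul(Rational(3, 16), -4, Add(8, Mul(5, -4))), 2)), -108201) = Add(Add(-354, Pow(Mul(Rational(3, 16), -4, Add(8, -20)), 2)), -108201) = Add(Add(-354, Pow(Mul(Rational(3, 16), -4, -12), 2)), -108201) = Add(Add(-354, Pow(9, 2)), -108201) = Add(Add(-354, 81), -108201) = Add(-273, -108201) = -108474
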